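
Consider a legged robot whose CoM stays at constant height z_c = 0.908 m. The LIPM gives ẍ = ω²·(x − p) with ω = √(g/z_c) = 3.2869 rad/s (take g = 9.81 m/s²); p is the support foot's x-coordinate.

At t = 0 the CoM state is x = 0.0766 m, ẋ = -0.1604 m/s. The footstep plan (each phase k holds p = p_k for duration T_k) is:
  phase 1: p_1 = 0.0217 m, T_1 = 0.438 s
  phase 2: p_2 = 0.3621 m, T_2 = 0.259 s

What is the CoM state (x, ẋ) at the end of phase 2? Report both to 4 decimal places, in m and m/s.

phase 1: p=0.0217, T=0.438, ωT=1.439662, cosh=2.228139, sinh=1.991131; start (x,ẋ)=(0.076600, -0.160400) → end (x,ẋ)=(0.046858, 0.001908)
phase 2: p=0.3621, T=0.259, ωT=0.851307, cosh=1.384782, sinh=0.957925; start (x,ẋ)=(0.046858, 0.001908) → end (x,ẋ)=(-0.073885, -0.989930)

x = -0.0739, ẋ = -0.9899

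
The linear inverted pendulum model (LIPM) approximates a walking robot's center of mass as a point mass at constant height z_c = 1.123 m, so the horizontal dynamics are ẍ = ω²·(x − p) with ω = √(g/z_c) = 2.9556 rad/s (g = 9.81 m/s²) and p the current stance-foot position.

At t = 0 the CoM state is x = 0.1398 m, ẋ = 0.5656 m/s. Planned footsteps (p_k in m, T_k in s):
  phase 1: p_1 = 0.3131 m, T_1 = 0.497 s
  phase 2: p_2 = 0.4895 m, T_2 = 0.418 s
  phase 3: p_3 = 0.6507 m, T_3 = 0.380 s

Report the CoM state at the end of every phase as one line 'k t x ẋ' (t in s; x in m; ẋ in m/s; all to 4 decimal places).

1 0.4970 0.3104 0.2400
2 0.9150 0.2833 -0.3859
3 1.2950 -0.1534 -2.1488

phase 1: p=0.3131, T=0.497, ωT=1.468933, cosh=2.287384, sinh=2.057213; start (x,ẋ)=(0.139800, 0.565600) → end (x,ẋ)=(0.310376, 0.240029)
phase 2: p=0.4895, T=0.418, ωT=1.235441, cosh=1.865301, sinh=1.574594; start (x,ẋ)=(0.310376, 0.240029) → end (x,ẋ)=(0.283255, -0.385894)
phase 3: p=0.6507, T=0.380, ωT=1.123128, cosh=1.699858, sinh=1.374598; start (x,ẋ)=(0.283255, -0.385894) → end (x,ẋ)=(-0.153377, -2.148806)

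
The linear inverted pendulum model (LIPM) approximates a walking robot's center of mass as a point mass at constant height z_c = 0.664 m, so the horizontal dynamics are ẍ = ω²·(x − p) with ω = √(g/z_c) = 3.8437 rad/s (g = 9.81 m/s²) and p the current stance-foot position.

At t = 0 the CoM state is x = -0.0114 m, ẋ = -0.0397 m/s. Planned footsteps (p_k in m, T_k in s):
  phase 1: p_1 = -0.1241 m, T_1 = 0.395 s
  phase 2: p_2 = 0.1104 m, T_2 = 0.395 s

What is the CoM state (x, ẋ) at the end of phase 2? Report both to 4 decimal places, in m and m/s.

phase 1: p=-0.1241, T=0.395, ωT=1.518262, cosh=2.391688, sinh=2.172595; start (x,ẋ)=(-0.011400, -0.039700) → end (x,ẋ)=(0.123003, 0.846186)
phase 2: p=0.1104, T=0.395, ωT=1.518262, cosh=2.391688, sinh=2.172595; start (x,ẋ)=(0.123003, 0.846186) → end (x,ẋ)=(0.618837, 2.129060)

x = 0.6188, ẋ = 2.1291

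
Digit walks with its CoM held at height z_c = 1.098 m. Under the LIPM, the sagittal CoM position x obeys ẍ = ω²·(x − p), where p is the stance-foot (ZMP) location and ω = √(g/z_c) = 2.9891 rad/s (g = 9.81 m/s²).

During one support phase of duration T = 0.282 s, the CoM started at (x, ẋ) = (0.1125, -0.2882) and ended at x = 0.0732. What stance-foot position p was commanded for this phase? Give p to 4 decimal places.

p = -0.0254

ωT = 2.9891·0.282 = 0.842926; cosh(ωT) = 1.376802, sinh(ωT) = 0.946353
x(T) = p + (x₀−p)·cosh(ωT) + (ẋ₀/ω)·sinh(ωT) ⇒ p·(1 − cosh) = x(T) − x₀·cosh − (ẋ₀/ω)·sinh
numerator   = 0.0732 − (0.1125)·1.376802 − (-0.2882/2.9891)·0.946353 = 0.009554
denominator = 1 − 1.376802 = -0.376802
p = 0.009554 / -0.376802 = -0.0254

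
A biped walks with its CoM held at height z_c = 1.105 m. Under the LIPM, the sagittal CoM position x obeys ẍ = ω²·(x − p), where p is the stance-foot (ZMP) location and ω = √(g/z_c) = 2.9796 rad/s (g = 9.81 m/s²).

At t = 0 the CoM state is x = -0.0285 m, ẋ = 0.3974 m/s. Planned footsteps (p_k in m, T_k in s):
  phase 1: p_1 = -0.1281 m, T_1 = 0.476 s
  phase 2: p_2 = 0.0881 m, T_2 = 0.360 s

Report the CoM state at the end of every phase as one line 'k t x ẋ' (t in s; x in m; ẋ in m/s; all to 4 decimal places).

1 0.4760 0.3489 1.4457
2 0.8360 1.1400 3.3631

phase 1: p=-0.1281, T=0.476, ωT=1.418290, cosh=2.186089, sinh=1.943961; start (x,ẋ)=(-0.028500, 0.397400) → end (x,ẋ)=(0.348908, 1.445658)
phase 2: p=0.0881, T=0.360, ωT=1.072656, cosh=1.632616, sinh=1.290517; start (x,ẋ)=(0.348908, 1.445658) → end (x,ẋ)=(1.140038, 3.363067)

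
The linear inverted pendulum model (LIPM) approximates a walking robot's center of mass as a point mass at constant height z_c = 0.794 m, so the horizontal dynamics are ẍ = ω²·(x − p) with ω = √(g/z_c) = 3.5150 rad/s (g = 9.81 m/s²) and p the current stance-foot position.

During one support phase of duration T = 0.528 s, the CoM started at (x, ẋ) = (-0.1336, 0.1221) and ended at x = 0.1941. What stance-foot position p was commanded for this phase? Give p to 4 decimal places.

ωT = 3.5150·0.528 = 1.855920; cosh(ωT) = 3.276945, sinh(ωT) = 3.120636
x(T) = p + (x₀−p)·cosh(ωT) + (ẋ₀/ω)·sinh(ωT) ⇒ p·(1 − cosh) = x(T) − x₀·cosh − (ẋ₀/ω)·sinh
numerator   = 0.1941 − (-0.1336)·3.276945 − (0.1221/3.5150)·3.120636 = 0.523499
denominator = 1 − 3.276945 = -2.276945
p = 0.523499 / -2.276945 = -0.2299

p = -0.2299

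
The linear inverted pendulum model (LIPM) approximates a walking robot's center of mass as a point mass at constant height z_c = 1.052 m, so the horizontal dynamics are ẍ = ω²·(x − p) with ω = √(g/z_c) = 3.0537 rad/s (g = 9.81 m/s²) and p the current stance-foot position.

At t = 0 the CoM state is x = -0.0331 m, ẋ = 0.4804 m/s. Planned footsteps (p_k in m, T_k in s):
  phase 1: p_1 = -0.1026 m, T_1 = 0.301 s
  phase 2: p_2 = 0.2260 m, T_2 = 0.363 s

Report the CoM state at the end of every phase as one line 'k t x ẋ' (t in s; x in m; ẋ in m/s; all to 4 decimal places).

phase 1: p=-0.1026, T=0.301, ωT=0.919164, cosh=1.453023, sinh=1.054170; start (x,ẋ)=(-0.033100, 0.480400) → end (x,ẋ)=(0.164224, 0.921761)
phase 2: p=0.2260, T=0.363, ωT=1.108493, cosh=1.679923, sinh=1.349867; start (x,ẋ)=(0.164224, 0.921761) → end (x,ẋ)=(0.529680, 1.293842)

1 0.3010 0.1642 0.9218
2 0.6640 0.5297 1.2938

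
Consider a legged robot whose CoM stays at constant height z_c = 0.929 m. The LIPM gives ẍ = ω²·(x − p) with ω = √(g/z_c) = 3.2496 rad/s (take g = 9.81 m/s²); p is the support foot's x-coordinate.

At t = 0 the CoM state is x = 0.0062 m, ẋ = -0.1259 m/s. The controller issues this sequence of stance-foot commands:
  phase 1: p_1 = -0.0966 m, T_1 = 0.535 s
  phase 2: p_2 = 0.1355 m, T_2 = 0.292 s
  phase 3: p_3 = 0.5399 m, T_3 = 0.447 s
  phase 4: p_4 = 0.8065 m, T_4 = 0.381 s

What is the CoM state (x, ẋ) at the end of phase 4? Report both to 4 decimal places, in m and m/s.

x = -0.1701, ẋ = -2.8154

phase 1: p=-0.0966, T=0.535, ωT=1.738536, cosh=2.932393, sinh=2.756616; start (x,ẋ)=(0.006200, -0.125900) → end (x,ẋ)=(0.098050, 0.551684)
phase 2: p=0.1355, T=0.292, ωT=0.948883, cosh=1.484998, sinh=1.097825; start (x,ẋ)=(0.098050, 0.551684) → end (x,ẋ)=(0.266264, 0.685646)
phase 3: p=0.5399, T=0.447, ωT=1.452571, cosh=2.254029, sinh=2.020061; start (x,ẋ)=(0.266264, 0.685646) → end (x,ẋ)=(0.349337, -0.250788)
phase 4: p=0.8065, T=0.381, ωT=1.238098, cosh=1.869491, sinh=1.579555; start (x,ẋ)=(0.349337, -0.250788) → end (x,ẋ)=(-0.170064, -2.815426)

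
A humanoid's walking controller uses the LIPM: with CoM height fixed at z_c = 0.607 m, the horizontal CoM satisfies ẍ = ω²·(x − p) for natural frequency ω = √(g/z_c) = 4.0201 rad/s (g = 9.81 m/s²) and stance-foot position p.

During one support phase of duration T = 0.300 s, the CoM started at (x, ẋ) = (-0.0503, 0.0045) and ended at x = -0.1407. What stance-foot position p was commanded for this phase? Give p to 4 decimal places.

p = 0.0620

ωT = 4.0201·0.300 = 1.206030; cosh(ωT) = 1.819791, sinh(ωT) = 1.520407
x(T) = p + (x₀−p)·cosh(ωT) + (ẋ₀/ω)·sinh(ωT) ⇒ p·(1 − cosh) = x(T) − x₀·cosh − (ẋ₀/ω)·sinh
numerator   = -0.1407 − (-0.0503)·1.819791 − (0.0045/4.0201)·1.520407 = -0.050866
denominator = 1 − 1.819791 = -0.819791
p = -0.050866 / -0.819791 = 0.0620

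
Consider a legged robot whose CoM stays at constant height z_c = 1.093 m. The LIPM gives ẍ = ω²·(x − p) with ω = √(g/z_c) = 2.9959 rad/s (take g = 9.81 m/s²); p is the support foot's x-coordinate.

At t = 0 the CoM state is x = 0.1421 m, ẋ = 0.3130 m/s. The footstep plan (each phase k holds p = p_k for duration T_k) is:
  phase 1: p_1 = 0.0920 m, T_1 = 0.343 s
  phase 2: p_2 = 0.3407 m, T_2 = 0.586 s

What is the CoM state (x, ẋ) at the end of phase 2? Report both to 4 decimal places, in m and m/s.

phase 1: p=0.0920, T=0.343, ωT=1.027594, cosh=1.576100, sinh=1.218233; start (x,ẋ)=(0.142100, 0.313000) → end (x,ẋ)=(0.298239, 0.676170)
phase 2: p=0.3407, T=0.586, ωT=1.755597, cosh=2.979854, sinh=2.807050; start (x,ẋ)=(0.298239, 0.676170) → end (x,ẋ)=(0.847719, 1.657804)

x = 0.8477, ẋ = 1.6578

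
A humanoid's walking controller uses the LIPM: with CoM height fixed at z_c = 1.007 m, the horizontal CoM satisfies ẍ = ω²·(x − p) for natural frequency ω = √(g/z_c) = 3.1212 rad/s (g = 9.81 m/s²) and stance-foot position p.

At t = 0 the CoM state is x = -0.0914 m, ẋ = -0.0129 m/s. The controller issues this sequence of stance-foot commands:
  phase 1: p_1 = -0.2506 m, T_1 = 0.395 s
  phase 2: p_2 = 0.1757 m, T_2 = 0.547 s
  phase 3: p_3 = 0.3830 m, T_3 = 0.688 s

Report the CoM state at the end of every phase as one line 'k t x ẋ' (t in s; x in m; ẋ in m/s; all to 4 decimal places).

phase 1: p=-0.2506, T=0.395, ωT=1.232874, cosh=1.861265, sinh=1.569811; start (x,ẋ)=(-0.091400, -0.012900) → end (x,ẋ)=(0.039225, 0.756021)
phase 2: p=0.1757, T=0.547, ωT=1.707296, cosh=2.847695, sinh=2.666339; start (x,ẋ)=(0.039225, 0.756021) → end (x,ẋ)=(0.432906, 1.017151)
phase 3: p=0.3830, T=0.688, ωT=2.147386, cosh=4.339616, sinh=4.222827; start (x,ẋ)=(0.432906, 1.017151) → end (x,ẋ)=(1.975726, 5.071818)

1 0.3950 0.0392 0.7560
2 0.9420 0.4329 1.0172
3 1.6300 1.9757 5.0718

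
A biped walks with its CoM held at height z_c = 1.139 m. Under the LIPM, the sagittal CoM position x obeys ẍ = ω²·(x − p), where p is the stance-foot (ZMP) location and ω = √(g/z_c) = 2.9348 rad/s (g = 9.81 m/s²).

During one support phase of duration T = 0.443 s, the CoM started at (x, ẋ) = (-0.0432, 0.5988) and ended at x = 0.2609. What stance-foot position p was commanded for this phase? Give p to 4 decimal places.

ωT = 2.9348·0.443 = 1.300116; cosh(ωT) = 1.971112, sinh(ωT) = 1.698612
x(T) = p + (x₀−p)·cosh(ωT) + (ẋ₀/ω)·sinh(ωT) ⇒ p·(1 − cosh) = x(T) − x₀·cosh − (ẋ₀/ω)·sinh
numerator   = 0.2609 − (-0.0432)·1.971112 − (0.5988/2.9348)·1.698612 = -0.000523
denominator = 1 − 1.971112 = -0.971112
p = -0.000523 / -0.971112 = 0.0005

p = 0.0005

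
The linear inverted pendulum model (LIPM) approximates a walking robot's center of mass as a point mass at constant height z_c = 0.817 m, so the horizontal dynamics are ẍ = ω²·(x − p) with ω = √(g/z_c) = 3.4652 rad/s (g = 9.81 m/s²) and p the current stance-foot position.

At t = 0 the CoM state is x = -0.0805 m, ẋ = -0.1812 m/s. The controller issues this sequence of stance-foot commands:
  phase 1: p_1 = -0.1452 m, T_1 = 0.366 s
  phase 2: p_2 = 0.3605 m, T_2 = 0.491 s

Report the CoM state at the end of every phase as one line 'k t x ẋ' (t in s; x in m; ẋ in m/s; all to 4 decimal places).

phase 1: p=-0.1452, T=0.366, ωT=1.268263, cosh=1.917997, sinh=1.636677; start (x,ẋ)=(-0.080500, -0.181200) → end (x,ẋ)=(-0.106690, 0.019399)
phase 2: p=0.3605, T=0.491, ωT=1.701413, cosh=2.832057, sinh=2.649632; start (x,ẋ)=(-0.106690, 0.019399) → end (x,ẋ)=(-0.947774, -4.234563)

1 0.3660 -0.1067 0.0194
2 0.8570 -0.9478 -4.2346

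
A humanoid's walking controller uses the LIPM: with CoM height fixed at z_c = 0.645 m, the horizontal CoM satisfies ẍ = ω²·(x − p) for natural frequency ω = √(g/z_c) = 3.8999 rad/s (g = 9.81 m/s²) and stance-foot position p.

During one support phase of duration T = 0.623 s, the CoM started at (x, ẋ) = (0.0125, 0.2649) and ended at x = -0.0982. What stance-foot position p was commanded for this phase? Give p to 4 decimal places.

ωT = 3.8999·0.623 = 2.429638; cosh(ωT) = 5.721418, sinh(ωT) = 5.633349
x(T) = p + (x₀−p)·cosh(ωT) + (ẋ₀/ω)·sinh(ωT) ⇒ p·(1 − cosh) = x(T) − x₀·cosh − (ẋ₀/ω)·sinh
numerator   = -0.0982 − (0.0125)·5.721418 − (0.2649/3.8999)·5.633349 = -0.552362
denominator = 1 − 5.721418 = -4.721418
p = -0.552362 / -4.721418 = 0.1170

p = 0.1170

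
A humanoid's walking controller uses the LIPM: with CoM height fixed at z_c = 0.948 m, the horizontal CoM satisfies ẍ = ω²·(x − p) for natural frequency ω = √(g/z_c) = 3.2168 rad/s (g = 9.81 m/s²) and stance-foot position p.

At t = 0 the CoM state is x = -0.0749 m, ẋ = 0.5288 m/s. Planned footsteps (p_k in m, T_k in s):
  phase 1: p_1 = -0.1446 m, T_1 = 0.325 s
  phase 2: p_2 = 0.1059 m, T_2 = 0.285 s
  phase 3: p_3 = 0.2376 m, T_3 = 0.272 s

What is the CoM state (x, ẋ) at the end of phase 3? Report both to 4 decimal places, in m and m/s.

phase 1: p=-0.1446, T=0.325, ωT=1.045460, cosh=1.598118, sinh=1.246588; start (x,ẋ)=(-0.074900, 0.528800) → end (x,ẋ)=(0.171712, 1.124584)
phase 2: p=0.1059, T=0.285, ωT=0.916788, cosh=1.450522, sinh=1.050721; start (x,ẋ)=(0.171712, 1.124584) → end (x,ẋ)=(0.568690, 1.853675)
phase 3: p=0.2376, T=0.272, ωT=0.874970, cosh=1.407839, sinh=0.990964; start (x,ẋ)=(0.568690, 1.853675) → end (x,ẋ)=(1.274763, 3.665103)

x = 1.2748, ẋ = 3.6651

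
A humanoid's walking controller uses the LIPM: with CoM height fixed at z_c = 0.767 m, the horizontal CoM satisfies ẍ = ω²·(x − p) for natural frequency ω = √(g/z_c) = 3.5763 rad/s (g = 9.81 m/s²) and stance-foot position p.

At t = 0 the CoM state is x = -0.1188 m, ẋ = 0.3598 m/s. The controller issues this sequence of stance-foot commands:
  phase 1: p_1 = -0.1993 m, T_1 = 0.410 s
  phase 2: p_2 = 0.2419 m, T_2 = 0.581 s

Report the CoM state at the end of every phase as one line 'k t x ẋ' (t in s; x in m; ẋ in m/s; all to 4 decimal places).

1 0.4100 0.1908 1.4116
2 0.9910 1.5860 5.0065

phase 1: p=-0.1993, T=0.410, ωT=1.466283, cosh=2.281940, sinh=2.051159; start (x,ẋ)=(-0.118800, 0.359800) → end (x,ẋ)=(0.190757, 1.411555)
phase 2: p=0.2419, T=0.581, ωT=2.077830, cosh=4.056161, sinh=3.930959; start (x,ẋ)=(0.190757, 1.411555) → end (x,ẋ)=(1.585992, 5.006505)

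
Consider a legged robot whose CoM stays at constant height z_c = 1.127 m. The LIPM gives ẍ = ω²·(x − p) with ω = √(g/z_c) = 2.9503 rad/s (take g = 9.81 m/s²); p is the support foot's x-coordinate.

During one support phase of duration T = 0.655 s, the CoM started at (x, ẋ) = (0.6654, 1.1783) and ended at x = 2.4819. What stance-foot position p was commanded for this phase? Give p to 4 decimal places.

p = 0.4808

ωT = 2.9503·0.655 = 1.932446; cosh(ωT) = 3.525590, sinh(ωT) = 3.380796
x(T) = p + (x₀−p)·cosh(ωT) + (ẋ₀/ω)·sinh(ωT) ⇒ p·(1 − cosh) = x(T) − x₀·cosh − (ẋ₀/ω)·sinh
numerator   = 2.4819 − (0.6654)·3.525590 − (1.1783/2.9503)·3.380796 = -1.214260
denominator = 1 − 3.525590 = -2.525590
p = -1.214260 / -2.525590 = 0.4808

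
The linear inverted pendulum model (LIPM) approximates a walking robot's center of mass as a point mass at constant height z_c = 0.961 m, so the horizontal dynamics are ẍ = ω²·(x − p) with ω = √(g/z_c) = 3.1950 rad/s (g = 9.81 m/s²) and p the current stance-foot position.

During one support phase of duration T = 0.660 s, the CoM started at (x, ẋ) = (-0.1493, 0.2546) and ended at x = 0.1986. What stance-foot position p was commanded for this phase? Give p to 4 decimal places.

ωT = 3.1950·0.660 = 2.108700; cosh(ωT) = 4.179461, sinh(ωT) = 4.058065
x(T) = p + (x₀−p)·cosh(ωT) + (ẋ₀/ω)·sinh(ωT) ⇒ p·(1 − cosh) = x(T) − x₀·cosh − (ẋ₀/ω)·sinh
numerator   = 0.1986 − (-0.1493)·4.179461 − (0.2546/3.1950)·4.058065 = 0.499218
denominator = 1 − 4.179461 = -3.179461
p = 0.499218 / -3.179461 = -0.1570

p = -0.1570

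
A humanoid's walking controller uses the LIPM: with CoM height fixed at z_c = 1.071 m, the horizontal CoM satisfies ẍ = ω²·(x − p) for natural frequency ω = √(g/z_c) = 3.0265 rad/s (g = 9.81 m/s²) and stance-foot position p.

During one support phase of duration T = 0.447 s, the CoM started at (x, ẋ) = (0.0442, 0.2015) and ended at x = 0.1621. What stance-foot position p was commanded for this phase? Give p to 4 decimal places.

p = 0.0463

ωT = 3.0265·0.447 = 1.352845; cosh(ωT) = 2.063461, sinh(ωT) = 1.804957
x(T) = p + (x₀−p)·cosh(ωT) + (ẋ₀/ω)·sinh(ωT) ⇒ p·(1 − cosh) = x(T) − x₀·cosh − (ẋ₀/ω)·sinh
numerator   = 0.1621 − (0.0442)·2.063461 − (0.2015/3.0265)·1.804957 = -0.049276
denominator = 1 − 2.063461 = -1.063461
p = -0.049276 / -1.063461 = 0.0463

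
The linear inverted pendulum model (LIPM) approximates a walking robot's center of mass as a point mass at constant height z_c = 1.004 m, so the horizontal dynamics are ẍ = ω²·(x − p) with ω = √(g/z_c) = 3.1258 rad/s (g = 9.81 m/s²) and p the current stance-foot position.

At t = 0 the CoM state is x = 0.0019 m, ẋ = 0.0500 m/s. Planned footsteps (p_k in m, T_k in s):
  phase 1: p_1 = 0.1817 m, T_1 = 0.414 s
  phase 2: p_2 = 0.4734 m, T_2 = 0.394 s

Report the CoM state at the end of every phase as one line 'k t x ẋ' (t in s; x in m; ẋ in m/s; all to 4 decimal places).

phase 1: p=0.1817, T=0.414, ωT=1.294081, cosh=1.960896, sinh=1.686747; start (x,ẋ)=(0.001900, 0.050000) → end (x,ẋ)=(-0.143888, -0.849939)
phase 2: p=0.4734, T=0.394, ωT=1.231565, cosh=1.859212, sinh=1.567377; start (x,ẋ)=(-0.143888, -0.849939) → end (x,ẋ)=(-1.100456, -4.604499)

1 0.4140 -0.1439 -0.8499
2 0.8080 -1.1005 -4.6045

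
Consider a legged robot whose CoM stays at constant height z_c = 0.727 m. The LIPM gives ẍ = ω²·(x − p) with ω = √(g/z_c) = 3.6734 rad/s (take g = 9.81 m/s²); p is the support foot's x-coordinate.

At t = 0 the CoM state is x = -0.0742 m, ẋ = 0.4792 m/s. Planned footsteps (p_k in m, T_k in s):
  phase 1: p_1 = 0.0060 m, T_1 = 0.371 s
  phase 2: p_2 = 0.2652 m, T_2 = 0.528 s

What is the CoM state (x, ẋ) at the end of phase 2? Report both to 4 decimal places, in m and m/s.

phase 1: p=0.0060, T=0.371, ωT=1.362831, cosh=2.081588, sinh=1.825653; start (x,ẋ)=(-0.074200, 0.479200) → end (x,ẋ)=(0.077216, 0.459647)
phase 2: p=0.2652, T=0.528, ωT=1.939555, cosh=3.549712, sinh=3.405944; start (x,ẋ)=(0.077216, 0.459647) → end (x,ẋ)=(0.024090, -0.720332)

x = 0.0241, ẋ = -0.7203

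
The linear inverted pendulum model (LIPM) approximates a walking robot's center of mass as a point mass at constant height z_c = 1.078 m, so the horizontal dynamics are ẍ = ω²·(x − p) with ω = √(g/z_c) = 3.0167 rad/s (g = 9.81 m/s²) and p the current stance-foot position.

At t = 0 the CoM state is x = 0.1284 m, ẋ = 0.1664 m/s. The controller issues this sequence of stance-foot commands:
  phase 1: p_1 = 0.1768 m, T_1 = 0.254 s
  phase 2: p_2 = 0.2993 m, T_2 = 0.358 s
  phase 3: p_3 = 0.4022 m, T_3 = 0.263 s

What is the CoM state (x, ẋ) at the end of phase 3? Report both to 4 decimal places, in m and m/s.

phase 1: p=0.1768, T=0.254, ωT=0.766242, cosh=1.308211, sinh=0.843454; start (x,ẋ)=(0.128400, 0.166400) → end (x,ẋ)=(0.160007, 0.094535)
phase 2: p=0.2993, T=0.358, ωT=1.079979, cosh=1.642110, sinh=1.302507; start (x,ẋ)=(0.160007, 0.094535) → end (x,ẋ)=(0.111383, -0.392083)
phase 3: p=0.4022, T=0.263, ωT=0.793392, cosh=1.331596, sinh=0.879288; start (x,ẋ)=(0.111383, -0.392083) → end (x,ẋ)=(-0.099332, -1.293501)

x = -0.0993, ẋ = -1.2935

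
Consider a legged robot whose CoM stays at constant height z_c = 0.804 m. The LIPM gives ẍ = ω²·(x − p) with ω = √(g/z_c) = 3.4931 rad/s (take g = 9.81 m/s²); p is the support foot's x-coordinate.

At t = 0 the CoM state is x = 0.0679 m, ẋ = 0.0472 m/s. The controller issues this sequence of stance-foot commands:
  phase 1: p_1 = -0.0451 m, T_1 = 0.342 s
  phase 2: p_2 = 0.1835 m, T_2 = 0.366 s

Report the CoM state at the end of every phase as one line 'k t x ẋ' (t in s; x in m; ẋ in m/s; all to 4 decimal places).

phase 1: p=-0.0451, T=0.342, ωT=1.194640, cosh=1.802591, sinh=1.499778; start (x,ẋ)=(0.067900, 0.047200) → end (x,ẋ)=(0.178858, 0.677075)
phase 2: p=0.1835, T=0.366, ωT=1.278475, cosh=1.934810, sinh=1.656348; start (x,ẋ)=(0.178858, 0.677075) → end (x,ẋ)=(0.495573, 1.283156)

1 0.3420 0.1789 0.6771
2 0.7080 0.4956 1.2832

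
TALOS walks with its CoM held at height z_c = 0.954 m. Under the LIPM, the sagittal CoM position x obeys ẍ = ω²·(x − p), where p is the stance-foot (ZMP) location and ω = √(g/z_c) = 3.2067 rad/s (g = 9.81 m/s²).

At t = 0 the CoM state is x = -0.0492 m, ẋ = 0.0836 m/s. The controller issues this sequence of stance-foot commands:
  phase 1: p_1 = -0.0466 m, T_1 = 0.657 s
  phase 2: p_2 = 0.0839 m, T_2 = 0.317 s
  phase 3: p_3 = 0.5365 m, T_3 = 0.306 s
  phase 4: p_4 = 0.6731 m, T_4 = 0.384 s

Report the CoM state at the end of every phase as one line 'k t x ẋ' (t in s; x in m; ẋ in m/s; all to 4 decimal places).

phase 1: p=-0.0466, T=0.657, ωT=2.106802, cosh=4.171766, sinh=4.050139; start (x,ẋ)=(-0.049200, 0.083600) → end (x,ẋ)=(0.048142, 0.314992)
phase 2: p=0.0839, T=0.317, ωT=1.016524, cosh=1.562711, sinh=1.200861; start (x,ẋ)=(0.048142, 0.314992) → end (x,ẋ)=(0.145981, 0.354545)
phase 3: p=0.5365, T=0.306, ωT=0.981250, cosh=1.521316, sinh=1.146474; start (x,ẋ)=(0.145981, 0.354545) → end (x,ẋ)=(0.069155, -0.896329)
phase 4: p=0.6731, T=0.384, ωT=1.231373, cosh=1.858911, sinh=1.567019; start (x,ẋ)=(0.069155, -0.896329) → end (x,ẋ)=(-0.887589, -4.700993)

1 0.6570 0.0481 0.3150
2 0.9740 0.1460 0.3545
3 1.2800 0.0692 -0.8963
4 1.6640 -0.8876 -4.7010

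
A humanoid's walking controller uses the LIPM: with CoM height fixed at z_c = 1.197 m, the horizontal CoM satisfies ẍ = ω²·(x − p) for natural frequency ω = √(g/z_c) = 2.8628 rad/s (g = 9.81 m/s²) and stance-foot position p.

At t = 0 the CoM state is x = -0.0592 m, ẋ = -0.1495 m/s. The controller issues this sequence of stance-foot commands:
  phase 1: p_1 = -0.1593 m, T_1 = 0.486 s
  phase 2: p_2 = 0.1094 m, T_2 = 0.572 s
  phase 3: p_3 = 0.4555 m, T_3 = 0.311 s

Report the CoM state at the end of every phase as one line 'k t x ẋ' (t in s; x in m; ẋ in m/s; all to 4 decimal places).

phase 1: p=-0.1593, T=0.486, ωT=1.391321, cosh=2.134451, sinh=1.885705; start (x,ẋ)=(-0.059200, -0.149500) → end (x,ẋ)=(-0.044116, 0.221279)
phase 2: p=0.1094, T=0.572, ωT=1.637522, cosh=2.668435, sinh=2.473974; start (x,ẋ)=(-0.044116, 0.221279) → end (x,ẋ)=(-0.109023, -0.496807)
phase 3: p=0.4555, T=0.311, ωT=0.890331, cosh=1.423228, sinh=1.012708; start (x,ẋ)=(-0.109023, -0.496807) → end (x,ẋ)=(-0.523688, -2.343721)

1 0.4860 -0.0441 0.2213
2 1.0580 -0.1090 -0.4968
3 1.3690 -0.5237 -2.3437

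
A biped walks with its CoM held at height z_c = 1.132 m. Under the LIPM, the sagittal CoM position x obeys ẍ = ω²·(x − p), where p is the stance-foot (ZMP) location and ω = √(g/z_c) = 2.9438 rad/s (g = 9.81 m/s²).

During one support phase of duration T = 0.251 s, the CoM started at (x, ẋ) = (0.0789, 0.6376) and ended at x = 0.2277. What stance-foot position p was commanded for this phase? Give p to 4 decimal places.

ωT = 2.9438·0.251 = 0.738894; cosh(ωT) = 1.285630, sinh(ωT) = 0.807988
x(T) = p + (x₀−p)·cosh(ωT) + (ẋ₀/ω)·sinh(ωT) ⇒ p·(1 − cosh) = x(T) − x₀·cosh − (ẋ₀/ω)·sinh
numerator   = 0.2277 − (0.0789)·1.285630 − (0.6376/2.9438)·0.807988 = -0.048739
denominator = 1 − 1.285630 = -0.285630
p = -0.048739 / -0.285630 = 0.1706

p = 0.1706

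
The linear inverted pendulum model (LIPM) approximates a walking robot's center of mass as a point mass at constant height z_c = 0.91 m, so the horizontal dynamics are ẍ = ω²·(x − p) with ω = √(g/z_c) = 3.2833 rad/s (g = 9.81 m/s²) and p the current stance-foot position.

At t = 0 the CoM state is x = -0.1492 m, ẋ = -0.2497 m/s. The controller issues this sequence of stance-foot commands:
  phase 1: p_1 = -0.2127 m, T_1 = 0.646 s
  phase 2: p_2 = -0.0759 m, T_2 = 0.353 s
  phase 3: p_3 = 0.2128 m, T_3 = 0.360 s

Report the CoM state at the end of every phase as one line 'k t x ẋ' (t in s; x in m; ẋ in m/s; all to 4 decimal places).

1 0.6460 -0.2567 -0.1993
2 0.9990 -0.4795 -1.2014
3 1.3590 -1.5626 -5.5005

phase 1: p=-0.2127, T=0.646, ωT=2.121012, cosh=4.229741, sinh=4.109830; start (x,ẋ)=(-0.149200, -0.249700) → end (x,ẋ)=(-0.256670, -0.199310)
phase 2: p=-0.0759, T=0.353, ωT=1.159005, cosh=1.750279, sinh=1.436481; start (x,ẋ)=(-0.256670, -0.199310) → end (x,ẋ)=(-0.479499, -1.201433)
phase 3: p=0.2128, T=0.360, ωT=1.181988, cosh=1.783759, sinh=1.477091; start (x,ẋ)=(-0.479499, -1.201433) → end (x,ẋ)=(-1.562595, -5.500531)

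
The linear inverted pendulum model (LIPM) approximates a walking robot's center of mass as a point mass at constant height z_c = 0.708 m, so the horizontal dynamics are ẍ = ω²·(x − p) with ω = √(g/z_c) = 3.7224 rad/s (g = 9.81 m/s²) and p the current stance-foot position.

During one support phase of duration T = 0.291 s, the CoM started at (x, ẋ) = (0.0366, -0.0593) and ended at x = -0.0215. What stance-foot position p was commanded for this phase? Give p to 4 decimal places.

p = 0.0943

ωT = 3.7224·0.291 = 1.083218; cosh(ωT) = 1.646338, sinh(ωT) = 1.307834
x(T) = p + (x₀−p)·cosh(ωT) + (ẋ₀/ω)·sinh(ωT) ⇒ p·(1 − cosh) = x(T) − x₀·cosh − (ẋ₀/ω)·sinh
numerator   = -0.0215 − (0.0366)·1.646338 − (-0.0593/3.7224)·1.307834 = -0.060921
denominator = 1 − 1.646338 = -0.646338
p = -0.060921 / -0.646338 = 0.0943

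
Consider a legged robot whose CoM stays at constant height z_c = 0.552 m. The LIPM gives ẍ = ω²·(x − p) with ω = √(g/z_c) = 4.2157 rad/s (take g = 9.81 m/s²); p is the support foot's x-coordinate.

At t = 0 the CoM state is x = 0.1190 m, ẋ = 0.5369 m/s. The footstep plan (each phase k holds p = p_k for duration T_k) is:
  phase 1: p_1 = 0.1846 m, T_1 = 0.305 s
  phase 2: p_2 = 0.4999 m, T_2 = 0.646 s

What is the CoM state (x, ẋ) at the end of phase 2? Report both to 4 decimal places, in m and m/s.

phase 1: p=0.1846, T=0.305, ωT=1.285789, cosh=1.946976, sinh=1.670543; start (x,ẋ)=(0.119000, 0.536900) → end (x,ẋ)=(0.269634, 0.583343)
phase 2: p=0.4999, T=0.646, ωT=2.723342, cosh=7.648399, sinh=7.582744; start (x,ẋ)=(0.269634, 0.583343) → end (x,ẋ)=(-0.212011, -2.899171)

x = -0.2120, ẋ = -2.8992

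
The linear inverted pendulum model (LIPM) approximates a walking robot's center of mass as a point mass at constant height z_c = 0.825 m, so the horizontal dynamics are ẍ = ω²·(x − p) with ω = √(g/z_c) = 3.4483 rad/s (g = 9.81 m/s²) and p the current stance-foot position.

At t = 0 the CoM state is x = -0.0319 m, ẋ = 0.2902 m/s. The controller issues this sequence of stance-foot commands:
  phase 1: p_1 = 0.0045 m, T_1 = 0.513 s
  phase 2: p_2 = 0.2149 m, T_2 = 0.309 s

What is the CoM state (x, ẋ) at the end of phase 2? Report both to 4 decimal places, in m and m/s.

phase 1: p=0.0045, T=0.513, ωT=1.768978, cosh=3.017682, sinh=2.847174; start (x,ẋ)=(-0.031900, 0.290200) → end (x,ẋ)=(0.134267, 0.518359)
phase 2: p=0.2149, T=0.309, ωT=1.065525, cosh=1.623454, sinh=1.278907; start (x,ẋ)=(0.134267, 0.518359) → end (x,ẋ)=(0.276246, 0.485937)

x = 0.2762, ẋ = 0.4859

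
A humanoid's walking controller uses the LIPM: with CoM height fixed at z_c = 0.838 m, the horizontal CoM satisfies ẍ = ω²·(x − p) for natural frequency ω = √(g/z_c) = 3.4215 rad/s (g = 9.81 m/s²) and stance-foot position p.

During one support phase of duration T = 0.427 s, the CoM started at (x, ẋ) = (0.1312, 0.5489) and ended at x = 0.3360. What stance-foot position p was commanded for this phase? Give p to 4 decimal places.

ωT = 3.4215·0.427 = 1.460981; cosh(ωT) = 2.271096, sinh(ωT) = 2.039087
x(T) = p + (x₀−p)·cosh(ωT) + (ẋ₀/ω)·sinh(ωT) ⇒ p·(1 − cosh) = x(T) − x₀·cosh − (ẋ₀/ω)·sinh
numerator   = 0.3360 − (0.1312)·2.271096 − (0.5489/3.4215)·2.039087 = -0.289092
denominator = 1 − 2.271096 = -1.271096
p = -0.289092 / -1.271096 = 0.2274

p = 0.2274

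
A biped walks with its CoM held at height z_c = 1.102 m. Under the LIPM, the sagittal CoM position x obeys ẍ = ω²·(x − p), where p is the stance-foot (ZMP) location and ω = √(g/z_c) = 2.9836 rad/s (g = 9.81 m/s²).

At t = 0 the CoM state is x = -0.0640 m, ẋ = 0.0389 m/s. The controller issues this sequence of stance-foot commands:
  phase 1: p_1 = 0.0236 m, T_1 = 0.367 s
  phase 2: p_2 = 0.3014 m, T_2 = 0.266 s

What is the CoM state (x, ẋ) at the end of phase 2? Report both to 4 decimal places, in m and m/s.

phase 1: p=0.0236, T=0.367, ωT=1.094981, cosh=1.661836, sinh=1.327290; start (x,ẋ)=(-0.064000, 0.038900) → end (x,ẋ)=(-0.104672, -0.282260)
phase 2: p=0.3014, T=0.266, ωT=0.793638, cosh=1.331811, sinh=0.879615; start (x,ẋ)=(-0.104672, -0.282260) → end (x,ẋ)=(-0.322626, -1.441619)

x = -0.3226, ẋ = -1.4416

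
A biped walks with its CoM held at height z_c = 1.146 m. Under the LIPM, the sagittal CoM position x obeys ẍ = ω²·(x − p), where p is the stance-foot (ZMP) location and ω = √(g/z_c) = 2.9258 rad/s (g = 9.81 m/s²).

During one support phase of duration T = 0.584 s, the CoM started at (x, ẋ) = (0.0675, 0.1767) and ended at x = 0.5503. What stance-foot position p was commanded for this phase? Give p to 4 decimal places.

ωT = 2.9258·0.584 = 1.708667; cosh(ωT) = 2.851352, sinh(ωT) = 2.670245
x(T) = p + (x₀−p)·cosh(ωT) + (ẋ₀/ω)·sinh(ωT) ⇒ p·(1 − cosh) = x(T) − x₀·cosh − (ẋ₀/ω)·sinh
numerator   = 0.5503 − (0.0675)·2.851352 − (0.1767/2.9258)·2.670245 = 0.196568
denominator = 1 − 2.851352 = -1.851352
p = 0.196568 / -1.851352 = -0.1062

p = -0.1062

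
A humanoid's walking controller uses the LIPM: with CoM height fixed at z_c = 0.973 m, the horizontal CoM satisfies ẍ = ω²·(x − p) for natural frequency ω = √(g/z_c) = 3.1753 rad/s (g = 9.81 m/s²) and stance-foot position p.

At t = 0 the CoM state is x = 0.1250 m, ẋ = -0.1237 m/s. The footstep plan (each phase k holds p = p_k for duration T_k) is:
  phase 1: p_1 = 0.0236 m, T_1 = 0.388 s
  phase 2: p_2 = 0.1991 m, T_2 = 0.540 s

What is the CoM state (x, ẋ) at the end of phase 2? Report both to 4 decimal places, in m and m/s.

phase 1: p=0.0236, T=0.388, ωT=1.232016, cosh=1.859919, sinh=1.568216; start (x,ẋ)=(0.125000, -0.123700) → end (x,ẋ)=(0.151103, 0.274855)
phase 2: p=0.1991, T=0.540, ωT=1.714662, cosh=2.867411, sinh=2.687387; start (x,ẋ)=(0.151103, 0.274855) → end (x,ẋ)=(0.294094, 0.378550)

x = 0.2941, ẋ = 0.3786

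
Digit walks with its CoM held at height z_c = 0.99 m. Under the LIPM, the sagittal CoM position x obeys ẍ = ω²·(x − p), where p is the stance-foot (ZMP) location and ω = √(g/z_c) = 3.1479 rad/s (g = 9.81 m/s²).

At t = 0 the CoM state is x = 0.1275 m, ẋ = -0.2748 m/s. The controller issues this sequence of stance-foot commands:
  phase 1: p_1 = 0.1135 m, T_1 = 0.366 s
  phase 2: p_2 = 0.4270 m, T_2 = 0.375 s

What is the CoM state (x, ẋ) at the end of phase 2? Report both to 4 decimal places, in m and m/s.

x = -0.5042, ẋ = -2.6593

phase 1: p=0.1135, T=0.366, ωT=1.152131, cosh=1.740447, sinh=1.424484; start (x,ẋ)=(0.127500, -0.274800) → end (x,ẋ)=(0.013514, -0.415497)
phase 2: p=0.4270, T=0.375, ωT=1.180462, cosh=1.781508, sinh=1.474372; start (x,ẋ)=(0.013514, -0.415497) → end (x,ẋ)=(-0.504234, -2.659272)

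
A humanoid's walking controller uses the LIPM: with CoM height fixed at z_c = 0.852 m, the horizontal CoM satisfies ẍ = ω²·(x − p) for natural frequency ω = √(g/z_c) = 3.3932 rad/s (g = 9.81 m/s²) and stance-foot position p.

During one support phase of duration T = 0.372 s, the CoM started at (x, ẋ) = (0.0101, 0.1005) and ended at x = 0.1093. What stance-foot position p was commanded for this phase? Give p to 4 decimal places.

p = -0.0461

ωT = 3.3932·0.372 = 1.262270; cosh(ωT) = 1.908223, sinh(ωT) = 1.625212
x(T) = p + (x₀−p)·cosh(ωT) + (ẋ₀/ω)·sinh(ωT) ⇒ p·(1 − cosh) = x(T) − x₀·cosh − (ẋ₀/ω)·sinh
numerator   = 0.1093 − (0.0101)·1.908223 − (0.1005/3.3932)·1.625212 = 0.041891
denominator = 1 − 1.908223 = -0.908223
p = 0.041891 / -0.908223 = -0.0461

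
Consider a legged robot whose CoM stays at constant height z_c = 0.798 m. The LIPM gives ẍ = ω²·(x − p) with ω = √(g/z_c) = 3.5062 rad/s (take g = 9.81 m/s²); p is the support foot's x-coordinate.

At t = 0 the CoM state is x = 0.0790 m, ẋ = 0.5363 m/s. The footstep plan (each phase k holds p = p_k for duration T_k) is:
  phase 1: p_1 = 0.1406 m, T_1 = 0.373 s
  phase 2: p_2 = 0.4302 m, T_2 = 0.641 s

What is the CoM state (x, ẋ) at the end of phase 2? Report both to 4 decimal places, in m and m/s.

x = 0.6401, ẋ = 0.8649

phase 1: p=0.1406, T=0.373, ωT=1.307813, cosh=1.984243, sinh=1.713832; start (x,ẋ)=(0.079000, 0.536300) → end (x,ẋ)=(0.280514, 0.693993)
phase 2: p=0.4302, T=0.641, ωT=2.247474, cosh=4.784734, sinh=4.679068; start (x,ẋ)=(0.280514, 0.693993) → end (x,ẋ)=(0.640136, 0.864866)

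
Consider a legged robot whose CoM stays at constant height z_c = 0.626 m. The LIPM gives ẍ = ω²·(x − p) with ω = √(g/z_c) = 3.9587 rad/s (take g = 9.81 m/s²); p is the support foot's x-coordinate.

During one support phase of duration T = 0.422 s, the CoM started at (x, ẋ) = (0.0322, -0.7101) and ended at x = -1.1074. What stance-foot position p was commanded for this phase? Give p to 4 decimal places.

p = 0.4203

ωT = 3.9587·0.422 = 1.670571; cosh(ωT) = 2.751672, sinh(ωT) = 2.563532
x(T) = p + (x₀−p)·cosh(ωT) + (ẋ₀/ω)·sinh(ωT) ⇒ p·(1 − cosh) = x(T) − x₀·cosh − (ẋ₀/ω)·sinh
numerator   = -1.1074 − (0.0322)·2.751672 − (-0.7101/3.9587)·2.563532 = -0.736165
denominator = 1 − 2.751672 = -1.751672
p = -0.736165 / -1.751672 = 0.4203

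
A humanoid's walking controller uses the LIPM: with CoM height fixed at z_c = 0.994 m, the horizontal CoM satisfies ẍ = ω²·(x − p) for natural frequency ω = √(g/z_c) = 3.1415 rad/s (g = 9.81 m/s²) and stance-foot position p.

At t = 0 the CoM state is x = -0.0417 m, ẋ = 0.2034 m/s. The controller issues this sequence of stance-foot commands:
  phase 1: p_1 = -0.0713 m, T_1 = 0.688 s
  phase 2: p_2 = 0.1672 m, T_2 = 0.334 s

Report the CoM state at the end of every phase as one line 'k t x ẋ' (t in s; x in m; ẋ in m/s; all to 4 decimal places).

1 0.6880 0.3363 1.2931
2 1.0220 0.9538 2.7380

phase 1: p=-0.0713, T=0.688, ωT=2.161352, cosh=4.399019, sinh=4.283850; start (x,ẋ)=(-0.041700, 0.203400) → end (x,ẋ)=(0.336274, 1.293109)
phase 2: p=0.1672, T=0.334, ωT=1.049261, cosh=1.602868, sinh=1.252672; start (x,ẋ)=(0.336274, 1.293109) → end (x,ẋ)=(0.953829, 2.738034)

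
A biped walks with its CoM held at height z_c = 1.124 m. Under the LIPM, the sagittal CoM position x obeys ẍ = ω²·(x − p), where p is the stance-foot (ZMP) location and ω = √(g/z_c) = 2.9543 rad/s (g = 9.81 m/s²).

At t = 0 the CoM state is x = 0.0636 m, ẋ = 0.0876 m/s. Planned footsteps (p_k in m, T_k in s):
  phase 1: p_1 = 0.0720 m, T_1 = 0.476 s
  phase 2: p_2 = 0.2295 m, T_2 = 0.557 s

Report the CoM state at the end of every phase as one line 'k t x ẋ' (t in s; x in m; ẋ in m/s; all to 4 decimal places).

phase 1: p=0.0720, T=0.476, ωT=1.406247, cosh=2.162836, sinh=1.917775; start (x,ẋ)=(0.063600, 0.087600) → end (x,ẋ)=(0.110697, 0.141873)
phase 2: p=0.2295, T=0.557, ωT=1.645545, cosh=2.688371, sinh=2.495464; start (x,ẋ)=(0.110697, 0.141873) → end (x,ẋ)=(0.029953, -0.494447)

1 0.4760 0.1107 0.1419
2 1.0330 0.0300 -0.4944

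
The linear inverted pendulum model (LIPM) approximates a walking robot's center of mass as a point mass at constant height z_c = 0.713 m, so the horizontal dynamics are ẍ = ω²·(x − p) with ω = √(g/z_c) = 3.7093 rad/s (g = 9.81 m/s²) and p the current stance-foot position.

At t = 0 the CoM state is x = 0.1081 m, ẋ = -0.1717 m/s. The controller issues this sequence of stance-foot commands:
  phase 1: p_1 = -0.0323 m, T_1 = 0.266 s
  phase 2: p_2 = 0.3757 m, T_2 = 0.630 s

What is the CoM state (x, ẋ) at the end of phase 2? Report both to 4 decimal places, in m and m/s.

x = -0.4456, ẋ = -2.9252

phase 1: p=-0.0323, T=0.266, ωT=0.986674, cosh=1.527556, sinh=1.154742; start (x,ẋ)=(0.108100, -0.171700) → end (x,ẋ)=(0.128717, 0.339091)
phase 2: p=0.3757, T=0.630, ωT=2.336859, cosh=5.222655, sinh=5.126025; start (x,ẋ)=(0.128717, 0.339091) → end (x,ẋ)=(-0.445604, -2.925168)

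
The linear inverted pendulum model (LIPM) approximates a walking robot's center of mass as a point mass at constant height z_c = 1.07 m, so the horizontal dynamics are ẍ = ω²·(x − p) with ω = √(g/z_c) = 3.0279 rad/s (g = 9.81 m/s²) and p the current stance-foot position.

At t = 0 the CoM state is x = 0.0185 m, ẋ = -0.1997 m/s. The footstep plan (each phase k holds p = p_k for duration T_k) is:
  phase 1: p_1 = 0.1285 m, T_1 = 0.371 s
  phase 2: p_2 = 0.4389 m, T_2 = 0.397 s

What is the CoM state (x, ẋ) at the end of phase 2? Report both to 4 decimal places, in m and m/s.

phase 1: p=0.1285, T=0.371, ωT=1.123351, cosh=1.700165, sinh=1.374977; start (x,ẋ)=(0.018500, -0.199700) → end (x,ẋ)=(-0.149202, -0.797485)
phase 2: p=0.4389, T=0.397, ωT=1.202076, cosh=1.813794, sinh=1.513224; start (x,ẋ)=(-0.149202, -0.797485) → end (x,ẋ)=(-1.026348, -4.141094)

x = -1.0263, ẋ = -4.1411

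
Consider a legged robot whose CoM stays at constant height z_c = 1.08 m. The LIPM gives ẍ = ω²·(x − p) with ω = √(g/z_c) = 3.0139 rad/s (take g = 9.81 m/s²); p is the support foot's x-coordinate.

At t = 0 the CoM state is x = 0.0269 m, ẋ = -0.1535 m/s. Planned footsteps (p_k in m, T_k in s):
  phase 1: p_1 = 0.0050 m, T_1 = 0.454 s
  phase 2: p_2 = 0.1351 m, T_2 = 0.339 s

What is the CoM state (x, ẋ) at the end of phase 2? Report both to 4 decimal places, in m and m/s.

x = -0.2241, ẋ = -0.9616

phase 1: p=0.0050, T=0.454, ωT=1.368311, cosh=2.091622, sinh=1.837086; start (x,ẋ)=(0.026900, -0.153500) → end (x,ẋ)=(-0.042758, -0.199808)
phase 2: p=0.1351, T=0.339, ωT=1.021712, cosh=1.568962, sinh=1.208984; start (x,ẋ)=(-0.042758, -0.199808) → end (x,ẋ)=(-0.224102, -0.961561)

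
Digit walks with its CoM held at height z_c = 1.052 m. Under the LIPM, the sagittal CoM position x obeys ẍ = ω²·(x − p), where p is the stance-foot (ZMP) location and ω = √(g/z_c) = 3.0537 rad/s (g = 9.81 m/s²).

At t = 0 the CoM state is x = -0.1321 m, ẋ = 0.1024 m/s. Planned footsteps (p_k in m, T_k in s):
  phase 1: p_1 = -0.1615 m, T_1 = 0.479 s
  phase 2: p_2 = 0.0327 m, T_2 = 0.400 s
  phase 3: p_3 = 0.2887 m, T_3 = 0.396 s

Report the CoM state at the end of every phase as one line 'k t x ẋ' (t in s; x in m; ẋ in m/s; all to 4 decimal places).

1 0.4790 -0.0261 0.4163
2 0.8790 0.1354 0.4894
3 1.2750 0.2536 0.1786

phase 1: p=-0.1615, T=0.479, ωT=1.462722, cosh=2.274651, sinh=2.043046; start (x,ẋ)=(-0.132100, 0.102400) → end (x,ẋ)=(-0.026116, 0.416346)
phase 2: p=0.0327, T=0.400, ωT=1.221480, cosh=1.843499, sinh=1.548705; start (x,ẋ)=(-0.026116, 0.416346) → end (x,ẋ)=(0.135427, 0.489379)
phase 3: p=0.2887, T=0.396, ωT=1.209265, cosh=1.824719, sinh=1.526302; start (x,ẋ)=(0.135427, 0.489379) → end (x,ẋ)=(0.253621, 0.178591)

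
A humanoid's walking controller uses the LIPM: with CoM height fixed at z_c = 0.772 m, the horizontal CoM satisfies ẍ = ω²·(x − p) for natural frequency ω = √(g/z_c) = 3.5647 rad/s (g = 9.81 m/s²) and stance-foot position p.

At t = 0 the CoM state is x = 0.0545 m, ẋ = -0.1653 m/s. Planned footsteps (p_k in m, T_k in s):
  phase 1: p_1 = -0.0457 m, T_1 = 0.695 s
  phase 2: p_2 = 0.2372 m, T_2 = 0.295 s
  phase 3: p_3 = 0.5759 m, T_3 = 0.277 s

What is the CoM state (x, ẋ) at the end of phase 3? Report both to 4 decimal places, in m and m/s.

x = 1.4169, ẋ = 3.5731

phase 1: p=-0.0457, T=0.695, ωT=2.477466, cosh=5.997503, sinh=5.913547; start (x,ẋ)=(0.054500, -0.165300) → end (x,ẋ)=(0.281031, 1.120831)
phase 2: p=0.2372, T=0.295, ωT=1.051586, cosh=1.605786, sinh=1.256403; start (x,ẋ)=(0.281031, 1.120831) → end (x,ẋ)=(0.702627, 1.996118)
phase 3: p=0.5759, T=0.277, ωT=0.987422, cosh=1.528421, sinh=1.155885; start (x,ẋ)=(0.702627, 1.996118) → end (x,ẋ)=(1.416850, 3.573071)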